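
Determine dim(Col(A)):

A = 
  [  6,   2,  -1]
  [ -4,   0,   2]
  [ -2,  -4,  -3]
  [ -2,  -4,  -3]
dim(Col(A)) = 2

Row reduce:
R2 → R2 + (2/3)·R1
R3 → R3 + (1/3)·R1
R4 → R4 + (1/3)·R1
R3 → R3 + (5/2)·R2
R4 → R4 + (5/2)·R2
REF = 
  [  6,   2,  -1]
  [  0, 4/3, 4/3]
  [  0,   0,   0]
  [  0,   0,   0]
Pivot columns: 1, 2 → 2 pivots.
dim(Col(A)) = number of pivot columns = 2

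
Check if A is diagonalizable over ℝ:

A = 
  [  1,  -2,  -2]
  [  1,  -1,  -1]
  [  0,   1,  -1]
No

Characteristic polynomial: det(λI - A) = λ³ + λ² + 2λ + 2
Testing integer divisors of the constant term: p(-1) = 0, so (λ + 1) is a factor:
p(λ) = (λ + 1)(λ² + 2)
λ² + 2 = 0  ⇒  λ = (0 ± √((0)² - 4·(2)))/2 = (0 ± √(-8))/2
  = i√2,  -i√2
Eigenvalues: -1, i√2, -i√2  (≈ -1, 0 + 1.414i, 0 - 1.414i)
Has complex eigenvalues (not diagonalizable over ℝ).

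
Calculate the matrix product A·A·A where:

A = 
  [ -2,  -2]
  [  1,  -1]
A^3 = 
  [  2, -10]
  [  5,   7]

A² = A·A:
A²[1,1] = (-2)(-2) + (-2)(1) = 2
A²[1,2] = (-2)(-2) + (-2)(-1) = 6
A²[2,1] = (1)(-2) + (-1)(1) = -3
A²[2,2] = (1)(-2) + (-1)(-1) = -1
A² = 
  [  2,   6]
  [ -3,  -1]

A^3 = A^2·A:
A^3[1,1] = (2)(-2) + (6)(1) = 2
A^3[1,2] = (2)(-2) + (6)(-1) = -10
A^3[2,1] = (-3)(-2) + (-1)(1) = 5
A^3[2,2] = (-3)(-2) + (-1)(-1) = 7
A^3 = 
  [  2, -10]
  [  5,   7]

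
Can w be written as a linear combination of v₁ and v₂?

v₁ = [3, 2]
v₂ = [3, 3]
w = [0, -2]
Yes

Form the augmented matrix and row-reduce:
[v₁|v₂|w] = 
  [  3,   3,   0]
  [  2,   3,  -2]
R2 → R2 - (2/3)·R1
REF = 
  [  3,   3,   0]
  [  0,   1,  -2]

No row of the form [0 0 | nonzero], so the system is consistent. Back-substitution gives c₁ = 2, c₂ = -2: w = (2)·v₁ + (-2)·v₂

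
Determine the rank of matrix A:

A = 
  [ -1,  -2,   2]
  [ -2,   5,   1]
rank(A) = 2

Row reduce:
R2 → R2 - (2)·R1
REF = 
  [ -1,  -2,   2]
  [  0,   9,  -3]
Pivot columns: 1, 2 → 2 pivots.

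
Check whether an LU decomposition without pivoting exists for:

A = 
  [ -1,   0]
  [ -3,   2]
Yes.
A[1,1] = -1 ≠ 0, so Gaussian elimination proceeds without a row swap: multiplier ℓ₂₁ = (-3)/(-1) = 3, and U[2,2] = 2 - (3)(0) = 2.
L = 
  [  1,   0]
  [  3,   1]
U = 
  [ -1,   0]
  [  0,   2]
Check row 2 of LU: [(3)(-1), (3)(0) + 2] = [-3, 2] = row 2 of A ✓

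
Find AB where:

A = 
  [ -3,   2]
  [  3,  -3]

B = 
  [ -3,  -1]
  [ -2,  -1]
A is 2×2 and B is 2×2, so AB is 2×2. Each entry is (row of A)·(column of B):
AB[1,1] = (-3)(-3) + (2)(-2) = 5
AB[1,2] = (-3)(-1) + (2)(-1) = 1
AB[2,1] = (3)(-3) + (-3)(-2) = -3
AB[2,2] = (3)(-1) + (-3)(-1) = 0

AB = 
  [  5,   1]
  [ -3,   0]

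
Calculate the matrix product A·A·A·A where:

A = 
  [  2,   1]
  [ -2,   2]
A² = A·A:
A²[1,1] = (2)(2) + (1)(-2) = 2
A²[1,2] = (2)(1) + (1)(2) = 4
A²[2,1] = (-2)(2) + (2)(-2) = -8
A²[2,2] = (-2)(1) + (2)(2) = 2
A² = 
  [  2,   4]
  [ -8,   2]

A^3 = A^2·A:
A^3[1,1] = (2)(2) + (4)(-2) = -4
A^3[1,2] = (2)(1) + (4)(2) = 10
A^3[2,1] = (-8)(2) + (2)(-2) = -20
A^3[2,2] = (-8)(1) + (2)(2) = -4
A^3 = 
  [ -4,  10]
  [-20,  -4]

A^4 = A^3·A:
A^4[1,1] = (-4)(2) + (10)(-2) = -28
A^4[1,2] = (-4)(1) + (10)(2) = 16
A^4[2,1] = (-20)(2) + (-4)(-2) = -32
A^4[2,2] = (-20)(1) + (-4)(2) = -28
A^4 = 
  [-28,  16]
  [-32, -28]

Therefore
A^4 = 
  [-28,  16]
  [-32, -28]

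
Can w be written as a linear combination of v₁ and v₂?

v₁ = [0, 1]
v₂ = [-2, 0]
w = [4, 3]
Yes

Form the augmented matrix and row-reduce:
[v₁|v₂|w] = 
  [  0,  -2,   4]
  [  1,   0,   3]
Swap R1 ↔ R2
REF = 
  [  1,   0,   3]
  [  0,  -2,   4]

No row of the form [0 0 | nonzero], so the system is consistent. Back-substitution gives c₁ = 3, c₂ = -2: w = (3)·v₁ + (-2)·v₂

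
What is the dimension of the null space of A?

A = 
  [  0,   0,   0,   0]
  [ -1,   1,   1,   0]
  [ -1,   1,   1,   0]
nullity(A) = 3

Row reduce:
Swap R1 ↔ R2
R3 → R3 - (1)·R1
REF = 
  [ -1,   1,   1,   0]
  [  0,   0,   0,   0]
  [  0,   0,   0,   0]
Pivot columns: 1 → 1 pivot.
rank(A) = 1, so nullity(A) = 4 - 1 = 3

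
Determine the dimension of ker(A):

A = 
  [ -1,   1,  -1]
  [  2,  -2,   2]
nullity(A) = 2

Row reduce:
R2 → R2 + (2)·R1
REF = 
  [ -1,   1,  -1]
  [  0,   0,   0]
Pivot columns: 1 → 1 pivot.
rank(A) = 1, so nullity(A) = 3 - 1 = 2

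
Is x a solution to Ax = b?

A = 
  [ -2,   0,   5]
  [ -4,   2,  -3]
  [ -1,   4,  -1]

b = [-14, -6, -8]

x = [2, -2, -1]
No

Ax = [-9, -9, -9] ≠ b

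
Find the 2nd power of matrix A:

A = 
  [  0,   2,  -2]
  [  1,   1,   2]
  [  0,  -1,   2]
A² = A·A:
A²[1,1] = (0)(0) + (2)(1) + (-2)(0) = 2
A²[1,2] = (0)(2) + (2)(1) + (-2)(-1) = 4
A²[1,3] = (0)(-2) + (2)(2) + (-2)(2) = 0
A²[2,1] = (1)(0) + (1)(1) + (2)(0) = 1
A²[2,2] = (1)(2) + (1)(1) + (2)(-1) = 1
A²[2,3] = (1)(-2) + (1)(2) + (2)(2) = 4
A²[3,1] = (0)(0) + (-1)(1) + (2)(0) = -1
A²[3,2] = (0)(2) + (-1)(1) + (2)(-1) = -3
A²[3,3] = (0)(-2) + (-1)(2) + (2)(2) = 2
A² = 
  [  2,   4,   0]
  [  1,   1,   4]
  [ -1,  -3,   2]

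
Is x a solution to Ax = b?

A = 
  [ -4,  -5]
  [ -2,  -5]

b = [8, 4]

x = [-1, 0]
No

Ax = [4, 2] ≠ b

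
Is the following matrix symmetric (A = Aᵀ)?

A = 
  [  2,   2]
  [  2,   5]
Yes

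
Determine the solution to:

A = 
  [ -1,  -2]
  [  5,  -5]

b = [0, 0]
Row reduce the augmented matrix [A|b]:
R2 → R2 + (5)·R1
REF = 
  [ -1,  -2,   0]
  [  0, -15,   0]

Back-substitution:
x₂ = 0 / (-15) = 0
x₁ = (0 - (-2)(0)) / (-1) = 0

x = [0, 0]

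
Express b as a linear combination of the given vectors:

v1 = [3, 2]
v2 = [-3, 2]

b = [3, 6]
c1 = 2, c2 = 1

b = 2·v1 + 1·v2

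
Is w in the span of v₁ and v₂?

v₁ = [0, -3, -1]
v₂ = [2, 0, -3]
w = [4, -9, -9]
Yes

Form the augmented matrix and row-reduce:
[v₁|v₂|w] = 
  [  0,   2,   4]
  [ -3,   0,  -9]
  [ -1,  -3,  -9]
Swap R1 ↔ R2
R3 → R3 - (1/3)·R1
R3 → R3 + (3/2)·R2
REF = 
  [ -3,   0,  -9]
  [  0,   2,   4]
  [  0,   0,   0]

No row of the form [0 0 | nonzero], so the system is consistent. Back-substitution gives c₁ = 3, c₂ = 2: w = (3)·v₁ + (2)·v₂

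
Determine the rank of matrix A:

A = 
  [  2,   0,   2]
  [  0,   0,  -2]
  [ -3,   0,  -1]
Row reduce:
R3 → R3 + (3/2)·R1
R3 → R3 + (1)·R2
REF = 
  [  2,   0,   2]
  [  0,   0,  -2]
  [  0,   0,   0]
Pivot columns: 1, 3 → 2 pivots.

rank(A) = 2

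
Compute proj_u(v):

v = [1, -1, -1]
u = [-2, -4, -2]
proj_u(v) = [-1/3, -2/3, -1/3]

v·u = (1)(-2) + (-1)(-4) + (-1)(-2) = 4
u·u = (-2)² + (-4)² + (-2)² = 24
proj_u(v) = (v·u / u·u) × u = (4/24) × u = (1/6) × u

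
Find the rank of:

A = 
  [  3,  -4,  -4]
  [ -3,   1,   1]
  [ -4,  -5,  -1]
Row reduce:
R2 → R2 + (1)·R1
R3 → R3 + (4/3)·R1
R3 → R3 - (31/9)·R2
REF = 
  [  3,  -4,  -4]
  [  0,  -3,  -3]
  [  0,   0,   4]
Pivot columns: 1, 2, 3 → 3 pivots.

rank(A) = 3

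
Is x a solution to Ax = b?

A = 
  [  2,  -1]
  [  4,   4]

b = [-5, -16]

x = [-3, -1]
Yes

Ax = [-5, -16] = b ✓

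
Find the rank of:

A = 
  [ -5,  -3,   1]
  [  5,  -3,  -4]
Row reduce:
R2 → R2 + (1)·R1
REF = 
  [ -5,  -3,   1]
  [  0,  -6,  -3]
Pivot columns: 1, 2 → 2 pivots.

rank(A) = 2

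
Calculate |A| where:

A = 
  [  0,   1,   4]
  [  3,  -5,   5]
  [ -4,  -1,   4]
Cofactor expansion along row 1:
det(A) = (0)·((-5)(4) - (5)(-1)) - (1)·((3)(4) - (5)(-4)) + (4)·((3)(-1) - (-5)(-4))
  = (0)(-15) - (1)(32) + (4)(-23)
  = -124

det(A) = -124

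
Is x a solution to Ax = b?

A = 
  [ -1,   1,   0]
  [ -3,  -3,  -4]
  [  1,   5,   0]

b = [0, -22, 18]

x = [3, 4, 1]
No

Ax = [1, -25, 23] ≠ b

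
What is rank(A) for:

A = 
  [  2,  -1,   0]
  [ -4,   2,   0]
Row reduce:
R2 → R2 + (2)·R1
REF = 
  [  2,  -1,   0]
  [  0,   0,   0]
Pivot columns: 1 → 1 pivot.

rank(A) = 1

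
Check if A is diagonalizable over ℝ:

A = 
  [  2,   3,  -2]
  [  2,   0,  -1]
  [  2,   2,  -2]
Yes

Characteristic polynomial: det(λI - A) = λ³ - 4λ - 2
By the rational root theorem any rational root is an integer dividing 2; none of those is a root, so p(λ) has no rational roots and hence (being an irreducible cubic) no repeated roots.
Discriminant of the cubic: Δ = 148
Δ > 0 ⇒ three distinct real eigenvalues: λ ≈ -1.675, -0.5392, 2.214
Three distinct real eigenvalues, so A has 3 independent eigenvectors.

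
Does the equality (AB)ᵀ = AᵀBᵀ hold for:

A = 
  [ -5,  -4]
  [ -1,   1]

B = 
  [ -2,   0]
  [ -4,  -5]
No

(AB)ᵀ = 
  [ 26,  -2]
  [ 20,  -5]

AᵀBᵀ = 
  [ 10,  25]
  [  8,  11]

The two matrices differ, so (AB)ᵀ ≠ AᵀBᵀ in general. The correct identity is (AB)ᵀ = BᵀAᵀ.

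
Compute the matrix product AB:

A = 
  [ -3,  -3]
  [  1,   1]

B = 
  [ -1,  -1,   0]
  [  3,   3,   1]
A is 2×2 and B is 2×3, so AB is 2×3. Each entry is (row of A)·(column of B):
AB[1,1] = (-3)(-1) + (-3)(3) = -6
AB[1,2] = (-3)(-1) + (-3)(3) = -6
AB[1,3] = (-3)(0) + (-3)(1) = -3
AB[2,1] = (1)(-1) + (1)(3) = 2
AB[2,2] = (1)(-1) + (1)(3) = 2
AB[2,3] = (1)(0) + (1)(1) = 1

AB = 
  [ -6,  -6,  -3]
  [  2,   2,   1]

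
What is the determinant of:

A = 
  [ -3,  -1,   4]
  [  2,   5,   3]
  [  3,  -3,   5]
Cofactor expansion along row 1:
det(A) = (-3)·((5)(5) - (3)(-3)) - (-1)·((2)(5) - (3)(3)) + (4)·((2)(-3) - (5)(3))
  = (-3)(34) - (-1)(1) + (4)(-21)
  = -185

det(A) = -185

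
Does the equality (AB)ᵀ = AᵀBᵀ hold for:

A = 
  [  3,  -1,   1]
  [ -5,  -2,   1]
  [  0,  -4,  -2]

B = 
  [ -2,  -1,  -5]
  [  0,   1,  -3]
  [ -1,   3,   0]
No

(AB)ᵀ = 
  [ -7,   9,   2]
  [ -1,   6, -10]
  [-12,  31,  12]

AᵀBᵀ = 
  [ -1,  -5, -18]
  [ 24,  10,  -5]
  [  7,   7,   2]

The two matrices differ, so (AB)ᵀ ≠ AᵀBᵀ in general. The correct identity is (AB)ᵀ = BᵀAᵀ.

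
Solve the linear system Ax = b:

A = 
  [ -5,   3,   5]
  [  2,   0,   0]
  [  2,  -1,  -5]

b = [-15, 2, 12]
Row reduce the augmented matrix [A|b]:
R2 → R2 + (2/5)·R1
R3 → R3 + (2/5)·R1
R3 → R3 - (1/6)·R2
REF = 
  [   -5,     3,     5,   -15]
  [    0,   6/5,     2,    -4]
  [    0,     0, -10/3,  20/3]

Back-substitution:
x₃ = (20/3) / (-10/3) = -2
x₂ = (-4 - (2)(-2)) / (6/5) = 0
x₁ = (-15 - (3)(0) - (5)(-2)) / (-5) = 1

x = [1, 0, -2]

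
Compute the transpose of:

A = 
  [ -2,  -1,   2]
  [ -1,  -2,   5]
Aᵀ = 
  [ -2,  -1]
  [ -1,  -2]
  [  2,   5]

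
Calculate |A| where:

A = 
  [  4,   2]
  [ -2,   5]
For a 2×2 matrix, det = ad - bc = (4)(5) - (2)(-2) = 24

det(A) = 24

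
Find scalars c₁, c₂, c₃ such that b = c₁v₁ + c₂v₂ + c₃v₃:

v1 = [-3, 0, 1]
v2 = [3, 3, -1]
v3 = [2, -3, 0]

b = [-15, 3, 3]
c1 = 1, c2 = -2, c3 = -3

b = 1·v1 + -2·v2 + -3·v3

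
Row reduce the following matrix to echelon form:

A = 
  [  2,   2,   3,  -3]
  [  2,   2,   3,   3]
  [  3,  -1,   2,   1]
Row operations:
R2 → R2 - (1)·R1
R3 → R3 - (3/2)·R1
Swap R2 ↔ R3

Resulting echelon form:
REF = 
  [   2,    2,    3,   -3]
  [   0,   -4, -5/2, 11/2]
  [   0,    0,    0,    6]

Rank = 3 (number of non-zero pivot rows).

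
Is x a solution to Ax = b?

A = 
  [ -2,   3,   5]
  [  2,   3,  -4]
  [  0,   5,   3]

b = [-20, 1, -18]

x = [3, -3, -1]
Yes

Ax = [-20, 1, -18] = b ✓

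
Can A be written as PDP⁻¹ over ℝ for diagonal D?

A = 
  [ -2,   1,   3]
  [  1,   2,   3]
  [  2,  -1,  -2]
Yes

Characteristic polynomial: det(λI - A) = λ³ + 2λ² - 8λ + 5
Testing integer divisors of the constant term: p(1) = 0, so (λ - 1) is a factor:
p(λ) = (λ - 1)(λ² + 3λ - 5)
λ² + 3λ - 5 = 0  ⇒  λ = (-3 ± √((3)² - 4·(-5)))/2 = (-3 ± √(29))/2
  = (-3 + √29)/2,  (-3 - √29)/2
Eigenvalues: 1, (-3 + √29)/2, (-3 - √29)/2  (≈ 1, 1.193, -4.193)
The two irrational eigenvalues are distinct (simple), so each has alg. mult. = geom. mult. = 1.
λ=1: alg. mult. = 1, geom. mult. = 3 - rank(A - (1)I) = 3 - 2 = 1
Sum of geometric multiplicities equals n, so A has n independent eigenvectors.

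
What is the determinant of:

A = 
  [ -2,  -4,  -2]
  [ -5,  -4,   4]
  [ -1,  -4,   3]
Cofactor expansion along row 1:
det(A) = (-2)·((-4)(3) - (4)(-4)) - (-4)·((-5)(3) - (4)(-1)) + (-2)·((-5)(-4) - (-4)(-1))
  = (-2)(4) - (-4)(-11) + (-2)(16)
  = -84

det(A) = -84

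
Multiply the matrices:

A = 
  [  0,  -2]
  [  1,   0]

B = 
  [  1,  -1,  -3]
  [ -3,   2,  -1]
AB = 
  [  6,  -4,   2]
  [  1,  -1,  -3]

A is 2×2 and B is 2×3, so AB is 2×3. Each entry is (row of A)·(column of B):
AB[1,1] = (0)(1) + (-2)(-3) = 6
AB[1,2] = (0)(-1) + (-2)(2) = -4
AB[1,3] = (0)(-3) + (-2)(-1) = 2
AB[2,1] = (1)(1) + (0)(-3) = 1
AB[2,2] = (1)(-1) + (0)(2) = -1
AB[2,3] = (1)(-3) + (0)(-1) = -3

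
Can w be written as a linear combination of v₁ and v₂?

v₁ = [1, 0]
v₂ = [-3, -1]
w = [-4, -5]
Yes

Form the augmented matrix and row-reduce:
[v₁|v₂|w] = 
  [  1,  -3,  -4]
  [  0,  -1,  -5]
(already in echelon form — no row operations needed)

No row of the form [0 0 | nonzero], so the system is consistent. Back-substitution gives c₁ = 11, c₂ = 5: w = (11)·v₁ + (5)·v₂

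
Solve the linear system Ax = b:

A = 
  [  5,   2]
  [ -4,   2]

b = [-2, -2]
Row reduce the augmented matrix [A|b]:
R2 → R2 + (4/5)·R1
REF = 
  [    5,     2,    -2]
  [    0,  18/5, -18/5]

Back-substitution:
x₂ = (-18/5) / (18/5) = -1
x₁ = (-2 - (2)(-1)) / 5 = 0

x = [0, -1]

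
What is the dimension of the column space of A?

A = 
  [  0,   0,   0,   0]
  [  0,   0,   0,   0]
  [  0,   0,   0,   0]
dim(Col(A)) = 0

Row reduce:
(no row operations needed)
REF = 
  [  0,   0,   0,   0]
  [  0,   0,   0,   0]
  [  0,   0,   0,   0]
Pivot columns: none → 0 pivots.
dim(Col(A)) = number of pivot columns = 0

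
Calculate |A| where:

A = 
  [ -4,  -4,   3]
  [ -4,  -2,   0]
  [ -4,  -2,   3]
Cofactor expansion along row 1:
det(A) = (-4)·((-2)(3) - (0)(-2)) - (-4)·((-4)(3) - (0)(-4)) + (3)·((-4)(-2) - (-2)(-4))
  = (-4)(-6) - (-4)(-12) + (3)(0)
  = -24

det(A) = -24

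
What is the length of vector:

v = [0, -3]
3

||v||₂ = √((0)² + (-3)²) = √9 = 3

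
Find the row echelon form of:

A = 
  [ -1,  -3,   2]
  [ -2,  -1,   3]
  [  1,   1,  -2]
Row operations:
R2 → R2 - (2)·R1
R3 → R3 + (1)·R1
R3 → R3 + (2/5)·R2

Resulting echelon form:
REF = 
  [  -1,   -3,    2]
  [   0,    5,   -1]
  [   0,    0, -2/5]

Rank = 3 (number of non-zero pivot rows).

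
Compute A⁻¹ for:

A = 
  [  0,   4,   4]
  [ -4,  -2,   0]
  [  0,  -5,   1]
det(A) = (0)·((-2)(1) - (0)(-5)) - (4)·((-4)(1) - (0)(0)) + (4)·((-4)(-5) - (-2)(0))
  = (0)(-2) - (4)(-4) + (4)(20)
  = 96
det(A) = 96 ≠ 0, so A is invertible.

Cofactors Cᵢⱼ = (-1)ⁱ⁺ʲ·Mᵢⱼ:
C = 
  [ -2,   4,  20]
  [-24,   0,   0]
  [  8, -16,  16]

adj(A) = Cᵀ:
adj(A) = 
  [ -2, -24,   8]
  [  4,   0, -16]
  [ 20,   0,  16]

A⁻¹ = (1/96) · adj(A):
A⁻¹ = 
  [-1/48,  -1/4,  1/12]
  [ 1/24,     0,  -1/6]
  [ 5/24,     0,   1/6]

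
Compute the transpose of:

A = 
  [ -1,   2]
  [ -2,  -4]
Aᵀ = 
  [ -1,  -2]
  [  2,  -4]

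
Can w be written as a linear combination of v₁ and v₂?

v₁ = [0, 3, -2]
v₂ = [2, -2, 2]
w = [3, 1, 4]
No

Form the augmented matrix and row-reduce:
[v₁|v₂|w] = 
  [  0,   2,   3]
  [  3,  -2,   1]
  [ -2,   2,   4]
Swap R1 ↔ R2
R3 → R3 + (2/3)·R1
R3 → R3 - (1/3)·R2
REF = 
  [   3,   -2,    1]
  [   0,    2,    3]
  [   0,    0, 11/3]

Row 3 reads [0 0 | 11/3], i.e. 0 = 11/3, so the system is inconsistent and w ∉ span{v₁, v₂}.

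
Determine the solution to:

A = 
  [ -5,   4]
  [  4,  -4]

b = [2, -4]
Row reduce the augmented matrix [A|b]:
R2 → R2 + (4/5)·R1
REF = 
  [   -5,     4,     2]
  [    0,  -4/5, -12/5]

Back-substitution:
x₂ = (-12/5) / (-4/5) = 3
x₁ = (2 - (4)(3)) / (-5) = 2

x = [2, 3]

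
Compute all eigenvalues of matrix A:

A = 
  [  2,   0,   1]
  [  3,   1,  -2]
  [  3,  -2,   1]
λ = 3, (1 + √21)/2, (1 - √21)/2  (≈ 3, 2.791, -1.791)

Characteristic polynomial: det(λI - A) = λ³ - 4λ² - 2λ + 15
Testing integer divisors of the constant term: p(3) = 0, so (λ - 3) is a factor:
p(λ) = (λ - 3)(λ² - λ - 5)
λ² - λ - 5 = 0  ⇒  λ = (1 ± √((-1)² - 4·(-5)))/2 = (1 ± √(21))/2
  = (1 + √21)/2,  (1 - √21)/2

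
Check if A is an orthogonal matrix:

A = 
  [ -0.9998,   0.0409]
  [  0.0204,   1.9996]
No

AᵀA = 
  [  1,  -0.0001]
  [ -0.0001,   4.0001]
≠ I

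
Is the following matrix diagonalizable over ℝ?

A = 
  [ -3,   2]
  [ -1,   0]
Yes

tr(A) = -3, det(A) = 2
Characteristic polynomial: λ² - tr(A)λ + det(A) = λ² + 3λ + 2
λ² + 3λ + 2 = (λ + 2)(λ + 1)
Eigenvalues: -1, -2
λ=-2: alg. mult. = 1, geom. mult. = 2 - rank(A - (-2)I) = 2 - 1 = 1
λ=-1: alg. mult. = 1, geom. mult. = 2 - rank(A - (-1)I) = 2 - 1 = 1
Sum of geometric multiplicities equals n, so A has n independent eigenvectors.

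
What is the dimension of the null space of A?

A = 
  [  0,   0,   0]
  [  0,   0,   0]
nullity(A) = 3

Row reduce:
(no row operations needed)
REF = 
  [  0,   0,   0]
  [  0,   0,   0]
Pivot columns: none → 0 pivots.
rank(A) = 0, so nullity(A) = 3 - 0 = 3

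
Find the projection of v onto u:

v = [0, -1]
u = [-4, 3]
proj_u(v) = [12/25, -9/25]

v·u = (0)(-4) + (-1)(3) = -3
u·u = (-4)² + (3)² = 25
proj_u(v) = (v·u / u·u) × u = (-3/25) × u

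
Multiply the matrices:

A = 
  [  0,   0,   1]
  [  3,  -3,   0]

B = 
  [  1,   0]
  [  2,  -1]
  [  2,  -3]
AB = 
  [  2,  -3]
  [ -3,   3]

A is 2×3 and B is 3×2, so AB is 2×2. Each entry is (row of A)·(column of B):
AB[1,1] = (0)(1) + (0)(2) + (1)(2) = 2
AB[1,2] = (0)(0) + (0)(-1) + (1)(-3) = -3
AB[2,1] = (3)(1) + (-3)(2) + (0)(2) = -3
AB[2,2] = (3)(0) + (-3)(-1) + (0)(-3) = 3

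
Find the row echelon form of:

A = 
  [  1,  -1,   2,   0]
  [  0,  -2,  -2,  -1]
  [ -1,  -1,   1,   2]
Row operations:
R3 → R3 + (1)·R1
R3 → R3 - (1)·R2

Resulting echelon form:
REF = 
  [  1,  -1,   2,   0]
  [  0,  -2,  -2,  -1]
  [  0,   0,   5,   3]

Rank = 3 (number of non-zero pivot rows).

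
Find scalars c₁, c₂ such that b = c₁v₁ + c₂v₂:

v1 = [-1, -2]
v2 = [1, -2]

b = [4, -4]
c1 = -1, c2 = 3

b = -1·v1 + 3·v2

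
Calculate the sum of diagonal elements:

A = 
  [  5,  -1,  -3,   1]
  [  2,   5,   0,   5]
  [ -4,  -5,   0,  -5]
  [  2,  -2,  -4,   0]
10

tr(A) = 5 + 5 + 0 + 0 = 10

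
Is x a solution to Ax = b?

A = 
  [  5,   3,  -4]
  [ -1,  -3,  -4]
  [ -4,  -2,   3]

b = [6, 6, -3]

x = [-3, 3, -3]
Yes

Ax = [6, 6, -3] = b ✓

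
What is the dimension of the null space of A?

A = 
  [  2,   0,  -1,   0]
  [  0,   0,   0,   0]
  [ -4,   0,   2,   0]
nullity(A) = 3

Row reduce:
R3 → R3 + (2)·R1
REF = 
  [  2,   0,  -1,   0]
  [  0,   0,   0,   0]
  [  0,   0,   0,   0]
Pivot columns: 1 → 1 pivot.
rank(A) = 1, so nullity(A) = 4 - 1 = 3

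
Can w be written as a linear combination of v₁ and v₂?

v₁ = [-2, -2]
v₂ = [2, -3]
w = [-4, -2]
Yes

Form the augmented matrix and row-reduce:
[v₁|v₂|w] = 
  [ -2,   2,  -4]
  [ -2,  -3,  -2]
R2 → R2 - (1)·R1
REF = 
  [ -2,   2,  -4]
  [  0,  -5,   2]

No row of the form [0 0 | nonzero], so the system is consistent. Back-substitution gives c₁ = 8/5, c₂ = -2/5: w = (8/5)·v₁ + (-2/5)·v₂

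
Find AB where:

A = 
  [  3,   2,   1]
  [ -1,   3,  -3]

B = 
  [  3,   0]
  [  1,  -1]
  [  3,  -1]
AB = 
  [ 14,  -3]
  [ -9,   0]

A is 2×3 and B is 3×2, so AB is 2×2. Each entry is (row of A)·(column of B):
AB[1,1] = (3)(3) + (2)(1) + (1)(3) = 14
AB[1,2] = (3)(0) + (2)(-1) + (1)(-1) = -3
AB[2,1] = (-1)(3) + (3)(1) + (-3)(3) = -9
AB[2,2] = (-1)(0) + (3)(-1) + (-3)(-1) = 0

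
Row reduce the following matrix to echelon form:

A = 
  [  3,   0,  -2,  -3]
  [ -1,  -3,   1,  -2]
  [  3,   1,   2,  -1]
Row operations:
R2 → R2 + (1/3)·R1
R3 → R3 - (1)·R1
R3 → R3 + (1/3)·R2

Resulting echelon form:
REF = 
  [   3,    0,   -2,   -3]
  [   0,   -3,  1/3,   -3]
  [   0,    0, 37/9,    1]

Rank = 3 (number of non-zero pivot rows).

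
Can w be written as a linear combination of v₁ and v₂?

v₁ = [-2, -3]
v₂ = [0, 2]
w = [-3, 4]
Yes

Form the augmented matrix and row-reduce:
[v₁|v₂|w] = 
  [ -2,   0,  -3]
  [ -3,   2,   4]
R2 → R2 - (3/2)·R1
REF = 
  [  -2,    0,   -3]
  [   0,    2, 17/2]

No row of the form [0 0 | nonzero], so the system is consistent. Back-substitution gives c₁ = 3/2, c₂ = 17/4: w = (3/2)·v₁ + (17/4)·v₂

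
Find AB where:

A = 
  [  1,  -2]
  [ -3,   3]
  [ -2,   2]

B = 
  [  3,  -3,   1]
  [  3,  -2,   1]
AB = 
  [ -3,   1,  -1]
  [  0,   3,   0]
  [  0,   2,   0]

A is 3×2 and B is 2×3, so AB is 3×3. Each entry is (row of A)·(column of B):
AB[1,1] = (1)(3) + (-2)(3) = -3
AB[1,2] = (1)(-3) + (-2)(-2) = 1
AB[1,3] = (1)(1) + (-2)(1) = -1
AB[2,1] = (-3)(3) + (3)(3) = 0
AB[2,2] = (-3)(-3) + (3)(-2) = 3
AB[2,3] = (-3)(1) + (3)(1) = 0
AB[3,1] = (-2)(3) + (2)(3) = 0
AB[3,2] = (-2)(-3) + (2)(-2) = 2
AB[3,3] = (-2)(1) + (2)(1) = 0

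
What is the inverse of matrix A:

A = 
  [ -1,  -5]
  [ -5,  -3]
det(A) = (-1)(-3) - (-5)(-5) = -22
For a 2×2 matrix, A⁻¹ = (1/det(A)) · [[d, -b], [-c, a]]
    = (-1/22) · [[-3, 5], [5, -1]]

A⁻¹ = 
  [ 3/22, -5/22]
  [-5/22,  1/22]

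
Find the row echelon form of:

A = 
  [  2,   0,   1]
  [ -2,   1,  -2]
Row operations:
R2 → R2 + (1)·R1

Resulting echelon form:
REF = 
  [  2,   0,   1]
  [  0,   1,  -1]

Rank = 2 (number of non-zero pivot rows).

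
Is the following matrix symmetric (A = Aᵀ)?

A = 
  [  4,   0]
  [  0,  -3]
Yes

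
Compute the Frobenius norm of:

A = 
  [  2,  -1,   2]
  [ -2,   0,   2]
||A||_F = 4.123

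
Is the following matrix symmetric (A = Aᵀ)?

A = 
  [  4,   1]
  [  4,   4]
No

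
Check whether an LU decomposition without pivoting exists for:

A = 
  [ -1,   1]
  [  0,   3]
Yes.
A[1,1] = -1 ≠ 0, so Gaussian elimination proceeds without a row swap: multiplier ℓ₂₁ = (0)/(-1) = 0, and U[2,2] = 3 - (0)(1) = 3.
L = 
  [  1,   0]
  [  0,   1]
U = 
  [ -1,   1]
  [  0,   3]
Check row 2 of LU: [(0)(-1), (0)(1) + 3] = [0, 3] = row 2 of A ✓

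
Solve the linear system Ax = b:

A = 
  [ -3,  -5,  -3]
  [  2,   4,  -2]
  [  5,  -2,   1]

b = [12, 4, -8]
Row reduce the augmented matrix [A|b]:
R2 → R2 + (2/3)·R1
R3 → R3 + (5/3)·R1
R3 → R3 + (31/2)·R2
REF = 
  [ -3,  -5,  -3,  12]
  [  0, 2/3,  -4,  12]
  [  0,   0, -66, 198]

Back-substitution:
x₃ = 198 / (-66) = -3
x₂ = (12 - (-4)(-3)) / (2/3) = 0
x₁ = (12 - (-5)(0) - (-3)(-3)) / (-3) = -1

x = [-1, 0, -3]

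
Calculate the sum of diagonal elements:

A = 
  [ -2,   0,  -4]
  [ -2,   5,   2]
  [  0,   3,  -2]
1

tr(A) = -2 + 5 + -2 = 1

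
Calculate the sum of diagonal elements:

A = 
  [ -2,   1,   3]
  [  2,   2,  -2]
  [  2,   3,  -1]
-1

tr(A) = -2 + 2 + -1 = -1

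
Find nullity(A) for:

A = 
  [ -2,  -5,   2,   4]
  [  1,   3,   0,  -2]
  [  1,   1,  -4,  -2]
nullity(A) = 2

Row reduce:
R2 → R2 + (1/2)·R1
R3 → R3 + (1/2)·R1
R3 → R3 + (3)·R2
REF = 
  [ -2,  -5,   2,   4]
  [  0, 1/2,   1,   0]
  [  0,   0,   0,   0]
Pivot columns: 1, 2 → 2 pivots.
rank(A) = 2, so nullity(A) = 4 - 2 = 2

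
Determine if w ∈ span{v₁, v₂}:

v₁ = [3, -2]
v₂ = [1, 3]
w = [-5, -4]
Yes

Form the augmented matrix and row-reduce:
[v₁|v₂|w] = 
  [  3,   1,  -5]
  [ -2,   3,  -4]
R2 → R2 + (2/3)·R1
REF = 
  [    3,     1,    -5]
  [    0,  11/3, -22/3]

No row of the form [0 0 | nonzero], so the system is consistent. Back-substitution gives c₁ = -1, c₂ = -2: w = (-1)·v₁ + (-2)·v₂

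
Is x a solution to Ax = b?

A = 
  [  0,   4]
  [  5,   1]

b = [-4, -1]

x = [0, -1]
Yes

Ax = [-4, -1] = b ✓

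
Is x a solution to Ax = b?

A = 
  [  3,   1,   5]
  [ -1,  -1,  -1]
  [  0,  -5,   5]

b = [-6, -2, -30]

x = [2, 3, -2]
No

Ax = [-1, -3, -25] ≠ b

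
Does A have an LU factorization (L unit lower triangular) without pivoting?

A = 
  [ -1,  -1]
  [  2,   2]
Yes.
A[1,1] = -1 ≠ 0, so Gaussian elimination proceeds without a row swap: multiplier ℓ₂₁ = (2)/(-1) = -2, and U[2,2] = 2 - (-2)(-1) = 0.
L = 
  [  1,   0]
  [ -2,   1]
U = 
  [ -1,  -1]
  [  0,   0]
Check row 2 of LU: [(-2)(-1), (-2)(-1) + 0] = [2, 2] = row 2 of A ✓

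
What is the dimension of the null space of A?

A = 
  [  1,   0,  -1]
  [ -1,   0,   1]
nullity(A) = 2

Row reduce:
R2 → R2 + (1)·R1
REF = 
  [  1,   0,  -1]
  [  0,   0,   0]
Pivot columns: 1 → 1 pivot.
rank(A) = 1, so nullity(A) = 3 - 1 = 2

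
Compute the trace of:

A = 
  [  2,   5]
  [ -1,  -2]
0

tr(A) = 2 + -2 = 0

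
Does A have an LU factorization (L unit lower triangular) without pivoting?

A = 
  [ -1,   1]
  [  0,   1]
Yes.
A[1,1] = -1 ≠ 0, so Gaussian elimination proceeds without a row swap: multiplier ℓ₂₁ = (0)/(-1) = 0, and U[2,2] = 1 - (0)(1) = 1.
L = 
  [  1,   0]
  [  0,   1]
U = 
  [ -1,   1]
  [  0,   1]
Check row 2 of LU: [(0)(-1), (0)(1) + 1] = [0, 1] = row 2 of A ✓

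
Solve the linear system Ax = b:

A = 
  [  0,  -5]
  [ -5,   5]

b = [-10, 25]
Row reduce the augmented matrix [A|b]:
Swap R1 ↔ R2
REF = 
  [ -5,   5,  25]
  [  0,  -5, -10]

Back-substitution:
x₂ = (-10) / (-5) = 2
x₁ = (25 - (5)(2)) / (-5) = -3

x = [-3, 2]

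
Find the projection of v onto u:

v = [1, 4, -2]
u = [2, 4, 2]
v·u = (1)(2) + (4)(4) + (-2)(2) = 14
u·u = (2)² + (4)² + (2)² = 24
proj_u(v) = (v·u / u·u) × u = (14/24) × u = (7/12) × u

proj_u(v) = [7/6, 7/3, 7/6]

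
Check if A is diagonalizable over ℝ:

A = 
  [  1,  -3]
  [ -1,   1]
Yes

tr(A) = 2, det(A) = -2
Characteristic polynomial: λ² - tr(A)λ + det(A) = λ² - 2λ - 2
λ² - 2λ - 2 = 0  ⇒  λ = (2 ± √((-2)² - 4·(-2)))/2 = (2 ± √(12))/2
  = 1 + √3,  1 - √3
Eigenvalues: 1 + √3, 1 - √3  (≈ 2.732, -0.7321)
The two irrational eigenvalues are distinct (simple), so each has alg. mult. = geom. mult. = 1.
Sum of geometric multiplicities equals n, so A has n independent eigenvectors.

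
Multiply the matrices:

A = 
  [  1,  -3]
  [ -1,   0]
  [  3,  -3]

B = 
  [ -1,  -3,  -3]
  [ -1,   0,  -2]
AB = 
  [  2,  -3,   3]
  [  1,   3,   3]
  [  0,  -9,  -3]

A is 3×2 and B is 2×3, so AB is 3×3. Each entry is (row of A)·(column of B):
AB[1,1] = (1)(-1) + (-3)(-1) = 2
AB[1,2] = (1)(-3) + (-3)(0) = -3
AB[1,3] = (1)(-3) + (-3)(-2) = 3
AB[2,1] = (-1)(-1) + (0)(-1) = 1
AB[2,2] = (-1)(-3) + (0)(0) = 3
AB[2,3] = (-1)(-3) + (0)(-2) = 3
AB[3,1] = (3)(-1) + (-3)(-1) = 0
AB[3,2] = (3)(-3) + (-3)(0) = -9
AB[3,3] = (3)(-3) + (-3)(-2) = -3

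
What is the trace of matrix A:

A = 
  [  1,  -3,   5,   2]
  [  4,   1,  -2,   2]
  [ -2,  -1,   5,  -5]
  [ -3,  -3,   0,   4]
11

tr(A) = 1 + 1 + 5 + 4 = 11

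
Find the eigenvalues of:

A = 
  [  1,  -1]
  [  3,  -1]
λ = i√2, -i√2  (≈ 0 + 1.414i, 0 - 1.414i)

tr(A) = 0, det(A) = 2
Characteristic polynomial: λ² - tr(A)λ + det(A) = λ² + 2
λ² + 2 = 0  ⇒  λ = (0 ± √((0)² - 4·(2)))/2 = (0 ± √(-8))/2
  = i√2,  -i√2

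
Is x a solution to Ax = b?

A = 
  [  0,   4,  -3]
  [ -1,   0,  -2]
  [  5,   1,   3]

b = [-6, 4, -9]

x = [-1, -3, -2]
No

Ax = [-6, 5, -14] ≠ b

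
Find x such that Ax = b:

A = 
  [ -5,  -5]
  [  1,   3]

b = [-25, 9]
Row reduce the augmented matrix [A|b]:
R2 → R2 + (1/5)·R1
REF = 
  [ -5,  -5, -25]
  [  0,   2,   4]

Back-substitution:
x₂ = 4 / 2 = 2
x₁ = (-25 - (-5)(2)) / (-5) = 3

x = [3, 2]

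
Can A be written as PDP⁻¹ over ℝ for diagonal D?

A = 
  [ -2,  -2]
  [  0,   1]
Yes

tr(A) = -1, det(A) = -2
Characteristic polynomial: λ² - tr(A)λ + det(A) = λ² + λ - 2
λ² + λ - 2 = (λ + 2)(λ - 1)
Eigenvalues: 1, -2
λ=-2: alg. mult. = 1, geom. mult. = 2 - rank(A - (-2)I) = 2 - 1 = 1
λ=1: alg. mult. = 1, geom. mult. = 2 - rank(A - (1)I) = 2 - 1 = 1
Sum of geometric multiplicities equals n, so A has n independent eigenvectors.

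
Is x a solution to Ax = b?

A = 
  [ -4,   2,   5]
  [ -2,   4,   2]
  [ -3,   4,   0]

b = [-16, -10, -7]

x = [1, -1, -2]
Yes

Ax = [-16, -10, -7] = b ✓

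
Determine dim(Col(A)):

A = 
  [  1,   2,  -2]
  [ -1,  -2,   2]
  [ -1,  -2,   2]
dim(Col(A)) = 1

Row reduce:
R2 → R2 + (1)·R1
R3 → R3 + (1)·R1
REF = 
  [  1,   2,  -2]
  [  0,   0,   0]
  [  0,   0,   0]
Pivot columns: 1 → 1 pivot.
dim(Col(A)) = number of pivot columns = 1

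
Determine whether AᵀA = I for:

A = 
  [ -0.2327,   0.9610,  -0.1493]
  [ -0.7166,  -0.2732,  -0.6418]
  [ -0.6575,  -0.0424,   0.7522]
Yes

AᵀA = 
  [  1,   0,   0.0001]
  [  0,   1,   0]
  [  0.0001,   0,   1]
≈ I (equal to I up to the 4-dp rounding of the entries)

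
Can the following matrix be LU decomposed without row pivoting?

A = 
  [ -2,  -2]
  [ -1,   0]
Yes.
A[1,1] = -2 ≠ 0, so Gaussian elimination proceeds without a row swap: multiplier ℓ₂₁ = (-1)/(-2) = 1/2, and U[2,2] = 0 - (1/2)(-2) = 1.
L = 
  [  1,   0]
  [1/2,   1]
U = 
  [ -2,  -2]
  [  0,   1]
Check row 2 of LU: [(1/2)(-2), (1/2)(-2) + 1] = [-1, 0] = row 2 of A ✓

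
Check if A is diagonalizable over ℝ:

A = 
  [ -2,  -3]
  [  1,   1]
No

tr(A) = -1, det(A) = 1
Characteristic polynomial: λ² - tr(A)λ + det(A) = λ² + λ + 1
λ² + λ + 1 = 0  ⇒  λ = (-1 ± √((1)² - 4·(1)))/2 = (-1 ± √(-3))/2
  = (-1 + i√3)/2,  (-1 - i√3)/2
Eigenvalues: (-1 + i√3)/2, (-1 - i√3)/2  (≈ -0.5 + 0.866i, -0.5 - 0.866i)
Has complex eigenvalues (not diagonalizable over ℝ).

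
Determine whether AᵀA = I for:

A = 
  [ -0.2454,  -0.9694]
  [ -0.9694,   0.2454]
Yes

AᵀA = 
  [  1,   0]
  [  0,   1]
≈ I (equal to I up to the 4-dp rounding of the entries)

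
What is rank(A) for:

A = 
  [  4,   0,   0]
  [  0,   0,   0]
rank(A) = 1

Row reduce:
(no row operations needed)
REF = 
  [  4,   0,   0]
  [  0,   0,   0]
Pivot columns: 1 → 1 pivot.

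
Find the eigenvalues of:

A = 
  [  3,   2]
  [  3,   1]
tr(A) = 4, det(A) = -3
Characteristic polynomial: λ² - tr(A)λ + det(A) = λ² - 4λ - 3
λ² - 4λ - 3 = 0  ⇒  λ = (4 ± √((-4)² - 4·(-3)))/2 = (4 ± √(28))/2
  = 2 + √7,  2 - √7

λ = 2 + √7, 2 - √7  (≈ 4.646, -0.6458)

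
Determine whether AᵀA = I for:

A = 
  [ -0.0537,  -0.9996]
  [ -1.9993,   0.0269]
No

AᵀA = 
  [  4.0001,  -0.0001]
  [ -0.0001,   0.9999]
≠ I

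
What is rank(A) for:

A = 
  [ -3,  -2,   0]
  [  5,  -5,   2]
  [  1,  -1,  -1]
Row reduce:
R2 → R2 + (5/3)·R1
R3 → R3 + (1/3)·R1
R3 → R3 - (1/5)·R2
REF = 
  [   -3,    -2,     0]
  [    0, -25/3,     2]
  [    0,     0,  -7/5]
Pivot columns: 1, 2, 3 → 3 pivots.

rank(A) = 3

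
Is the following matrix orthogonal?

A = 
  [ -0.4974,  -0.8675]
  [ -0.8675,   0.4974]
Yes

AᵀA = 
  [  1,   0]
  [  0,   1]
≈ I (equal to I up to the 4-dp rounding of the entries)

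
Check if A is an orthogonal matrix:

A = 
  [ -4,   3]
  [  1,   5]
No

AᵀA = 
  [ 17,  -7]
  [ -7,  34]
≠ I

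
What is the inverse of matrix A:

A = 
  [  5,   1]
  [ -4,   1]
det(A) = (5)(1) - (1)(-4) = 9
For a 2×2 matrix, A⁻¹ = (1/det(A)) · [[d, -b], [-c, a]]
    = (1/9) · [[1, -1], [4, 5]]

A⁻¹ = 
  [ 1/9, -1/9]
  [ 4/9,  5/9]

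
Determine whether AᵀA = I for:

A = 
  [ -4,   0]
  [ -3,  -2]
No

AᵀA = 
  [ 25,   6]
  [  6,   4]
≠ I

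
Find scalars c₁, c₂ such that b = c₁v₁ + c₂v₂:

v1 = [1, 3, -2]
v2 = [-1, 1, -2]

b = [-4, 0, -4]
c1 = -1, c2 = 3

b = -1·v1 + 3·v2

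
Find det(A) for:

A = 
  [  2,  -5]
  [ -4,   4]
For a 2×2 matrix, det = ad - bc = (2)(4) - (-5)(-4) = -12

det(A) = -12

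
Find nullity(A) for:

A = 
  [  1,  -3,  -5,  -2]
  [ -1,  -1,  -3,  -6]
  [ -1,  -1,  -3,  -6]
nullity(A) = 2

Row reduce:
R2 → R2 + (1)·R1
R3 → R3 + (1)·R1
R3 → R3 - (1)·R2
REF = 
  [  1,  -3,  -5,  -2]
  [  0,  -4,  -8,  -8]
  [  0,   0,   0,   0]
Pivot columns: 1, 2 → 2 pivots.
rank(A) = 2, so nullity(A) = 4 - 2 = 2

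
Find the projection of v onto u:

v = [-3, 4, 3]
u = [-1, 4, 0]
v·u = (-3)(-1) + (4)(4) + (3)(0) = 19
u·u = (-1)² + (4)² + (0)² = 17
proj_u(v) = (v·u / u·u) × u = (19/17) × u

proj_u(v) = [-19/17, 76/17, 0]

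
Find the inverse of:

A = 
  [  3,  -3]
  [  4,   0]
det(A) = (3)(0) - (-3)(4) = 12
For a 2×2 matrix, A⁻¹ = (1/det(A)) · [[d, -b], [-c, a]]
    = (1/12) · [[0, 3], [-4, 3]]

A⁻¹ = 
  [   0,  1/4]
  [-1/3,  1/4]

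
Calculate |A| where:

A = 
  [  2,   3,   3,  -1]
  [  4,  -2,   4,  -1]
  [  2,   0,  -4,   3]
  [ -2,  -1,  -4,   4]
Cofactor expansion along row 1: det(A) = a₁₁M₁₁ - a₁₂M₁₂ + a₁₃M₁₃ - a₁₄M₁₄

M₁₁ = det[[-2, 4, -1]; [0, -4, 3]; [-1, -4, 4]]
  = (-2)·((-4)(4) - (3)(-4)) - (4)·((0)(4) - (3)(-1)) + (-1)·((0)(-4) - (-4)(-1))
  = (-2)(-4) - (4)(3) + (-1)(-4)
  = 0
M₁₂ = det[[4, 4, -1]; [2, -4, 3]; [-2, -4, 4]]
  = (4)·((-4)(4) - (3)(-4)) - (4)·((2)(4) - (3)(-2)) + (-1)·((2)(-4) - (-4)(-2))
  = (4)(-4) - (4)(14) + (-1)(-16)
  = -56
M₁₃ = det[[4, -2, -1]; [2, 0, 3]; [-2, -1, 4]]
  = (4)·((0)(4) - (3)(-1)) - (-2)·((2)(4) - (3)(-2)) + (-1)·((2)(-1) - (0)(-2))
  = (4)(3) - (-2)(14) + (-1)(-2)
  = 42
M₁₄ = det[[4, -2, 4]; [2, 0, -4]; [-2, -1, -4]]
  = (4)·((0)(-4) - (-4)(-1)) - (-2)·((2)(-4) - (-4)(-2)) + (4)·((2)(-1) - (0)(-2))
  = (4)(-4) - (-2)(-16) + (4)(-2)
  = -56

det(A) = (2)(0) - (3)(-56) + (3)(42) - (-1)(-56) = 238

det(A) = 238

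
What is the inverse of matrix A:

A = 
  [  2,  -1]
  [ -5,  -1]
det(A) = (2)(-1) - (-1)(-5) = -7
For a 2×2 matrix, A⁻¹ = (1/det(A)) · [[d, -b], [-c, a]]
    = (-1/7) · [[-1, 1], [5, 2]]

A⁻¹ = 
  [ 1/7, -1/7]
  [-5/7, -2/7]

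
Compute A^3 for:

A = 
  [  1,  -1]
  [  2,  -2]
A^3 = 
  [  1,  -1]
  [  2,  -2]

A² = A·A:
A²[1,1] = (1)(1) + (-1)(2) = -1
A²[1,2] = (1)(-1) + (-1)(-2) = 1
A²[2,1] = (2)(1) + (-2)(2) = -2
A²[2,2] = (2)(-1) + (-2)(-2) = 2
A² = 
  [ -1,   1]
  [ -2,   2]

A^3 = A^2·A:
A^3[1,1] = (-1)(1) + (1)(2) = 1
A^3[1,2] = (-1)(-1) + (1)(-2) = -1
A^3[2,1] = (-2)(1) + (2)(2) = 2
A^3[2,2] = (-2)(-1) + (2)(-2) = -2
A^3 = 
  [  1,  -1]
  [  2,  -2]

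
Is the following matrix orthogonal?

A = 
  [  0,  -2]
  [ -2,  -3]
No

AᵀA = 
  [  4,   6]
  [  6,  13]
≠ I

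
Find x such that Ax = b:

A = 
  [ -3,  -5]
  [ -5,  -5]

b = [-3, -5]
Row reduce the augmented matrix [A|b]:
R2 → R2 - (5/3)·R1
REF = 
  [  -3,   -5,   -3]
  [   0, 10/3,    0]

Back-substitution:
x₂ = 0 / (10/3) = 0
x₁ = (-3 - (-5)(0)) / (-3) = 1

x = [1, 0]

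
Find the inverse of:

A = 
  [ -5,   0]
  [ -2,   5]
det(A) = (-5)(5) - (0)(-2) = -25
For a 2×2 matrix, A⁻¹ = (1/det(A)) · [[d, -b], [-c, a]]
    = (-1/25) · [[5, 0], [2, -5]]

A⁻¹ = 
  [ -1/5,     0]
  [-2/25,   1/5]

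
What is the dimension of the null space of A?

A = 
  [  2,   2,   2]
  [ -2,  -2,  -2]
nullity(A) = 2

Row reduce:
R2 → R2 + (1)·R1
REF = 
  [  2,   2,   2]
  [  0,   0,   0]
Pivot columns: 1 → 1 pivot.
rank(A) = 1, so nullity(A) = 3 - 1 = 2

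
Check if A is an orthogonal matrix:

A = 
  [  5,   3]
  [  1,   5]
No

AᵀA = 
  [ 26,  20]
  [ 20,  34]
≠ I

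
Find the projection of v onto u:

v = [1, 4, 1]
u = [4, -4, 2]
proj_u(v) = [-10/9, 10/9, -5/9]

v·u = (1)(4) + (4)(-4) + (1)(2) = -10
u·u = (4)² + (-4)² + (2)² = 36
proj_u(v) = (v·u / u·u) × u = (-10/36) × u = (-5/18) × u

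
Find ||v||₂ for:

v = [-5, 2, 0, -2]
5.745

||v||₂ = √((-5)² + (2)² + (0)² + (-2)²) = √33 = 5.745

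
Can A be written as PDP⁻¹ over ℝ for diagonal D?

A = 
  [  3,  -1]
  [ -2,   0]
Yes

tr(A) = 3, det(A) = -2
Characteristic polynomial: λ² - tr(A)λ + det(A) = λ² - 3λ - 2
λ² - 3λ - 2 = 0  ⇒  λ = (3 ± √((-3)² - 4·(-2)))/2 = (3 ± √(17))/2
  = (3 + √17)/2,  (3 - √17)/2
Eigenvalues: (3 + √17)/2, (3 - √17)/2  (≈ 3.562, -0.5616)
The two irrational eigenvalues are distinct (simple), so each has alg. mult. = geom. mult. = 1.
Sum of geometric multiplicities equals n, so A has n independent eigenvectors.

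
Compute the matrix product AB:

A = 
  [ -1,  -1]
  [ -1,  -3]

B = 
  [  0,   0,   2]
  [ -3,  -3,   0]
AB = 
  [  3,   3,  -2]
  [  9,   9,  -2]

A is 2×2 and B is 2×3, so AB is 2×3. Each entry is (row of A)·(column of B):
AB[1,1] = (-1)(0) + (-1)(-3) = 3
AB[1,2] = (-1)(0) + (-1)(-3) = 3
AB[1,3] = (-1)(2) + (-1)(0) = -2
AB[2,1] = (-1)(0) + (-3)(-3) = 9
AB[2,2] = (-1)(0) + (-3)(-3) = 9
AB[2,3] = (-1)(2) + (-3)(0) = -2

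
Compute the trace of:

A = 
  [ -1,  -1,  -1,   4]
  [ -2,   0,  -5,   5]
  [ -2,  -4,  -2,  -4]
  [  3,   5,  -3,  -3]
-6

tr(A) = -1 + 0 + -2 + -3 = -6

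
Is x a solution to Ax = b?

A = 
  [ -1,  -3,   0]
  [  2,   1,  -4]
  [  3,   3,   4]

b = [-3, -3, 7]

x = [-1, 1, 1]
No

Ax = [-2, -5, 4] ≠ b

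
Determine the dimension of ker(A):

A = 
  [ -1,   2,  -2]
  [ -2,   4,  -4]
nullity(A) = 2

Row reduce:
R2 → R2 - (2)·R1
REF = 
  [ -1,   2,  -2]
  [  0,   0,   0]
Pivot columns: 1 → 1 pivot.
rank(A) = 1, so nullity(A) = 3 - 1 = 2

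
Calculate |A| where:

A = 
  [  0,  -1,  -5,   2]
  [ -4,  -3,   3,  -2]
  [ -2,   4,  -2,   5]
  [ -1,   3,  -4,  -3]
Cofactor expansion along row 1: det(A) = a₁₁M₁₁ - a₁₂M₁₂ + a₁₃M₁₃ - a₁₄M₁₄

M₁₁ = det[[-3, 3, -2]; [4, -2, 5]; [3, -4, -3]]
  = (-3)·((-2)(-3) - (5)(-4)) - (3)·((4)(-3) - (5)(3)) + (-2)·((4)(-4) - (-2)(3))
  = (-3)(26) - (3)(-27) + (-2)(-10)
  = 23
M₁₂ = det[[-4, 3, -2]; [-2, -2, 5]; [-1, -4, -3]]
  = (-4)·((-2)(-3) - (5)(-4)) - (3)·((-2)(-3) - (5)(-1)) + (-2)·((-2)(-4) - (-2)(-1))
  = (-4)(26) - (3)(11) + (-2)(6)
  = -149
M₁₃ = det[[-4, -3, -2]; [-2, 4, 5]; [-1, 3, -3]]
  = (-4)·((4)(-3) - (5)(3)) - (-3)·((-2)(-3) - (5)(-1)) + (-2)·((-2)(3) - (4)(-1))
  = (-4)(-27) - (-3)(11) + (-2)(-2)
  = 145
M₁₄ = det[[-4, -3, 3]; [-2, 4, -2]; [-1, 3, -4]]
  = (-4)·((4)(-4) - (-2)(3)) - (-3)·((-2)(-4) - (-2)(-1)) + (3)·((-2)(3) - (4)(-1))
  = (-4)(-10) - (-3)(6) + (3)(-2)
  = 52

det(A) = (0)(23) - (-1)(-149) + (-5)(145) - (2)(52) = -978

det(A) = -978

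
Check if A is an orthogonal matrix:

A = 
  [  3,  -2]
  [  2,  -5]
No

AᵀA = 
  [ 13, -16]
  [-16,  29]
≠ I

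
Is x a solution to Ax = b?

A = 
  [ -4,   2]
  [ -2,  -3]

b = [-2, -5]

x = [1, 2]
No

Ax = [0, -8] ≠ b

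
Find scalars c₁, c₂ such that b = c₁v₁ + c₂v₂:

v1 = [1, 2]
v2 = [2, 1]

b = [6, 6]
c1 = 2, c2 = 2

b = 2·v1 + 2·v2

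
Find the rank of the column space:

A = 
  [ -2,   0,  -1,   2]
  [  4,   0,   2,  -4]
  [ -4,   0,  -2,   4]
Row reduce:
R2 → R2 + (2)·R1
R3 → R3 - (2)·R1
REF = 
  [ -2,   0,  -1,   2]
  [  0,   0,   0,   0]
  [  0,   0,   0,   0]
Pivot columns: 1 → 1 pivot.
dim(Col(A)) = number of pivot columns = 1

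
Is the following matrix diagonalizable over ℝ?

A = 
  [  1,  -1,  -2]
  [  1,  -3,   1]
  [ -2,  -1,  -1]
No

Characteristic polynomial: det(λI - A) = λ³ + 3λ² - 3λ - 19
By the rational root theorem any rational root is an integer dividing 19; none of those is a root, so p(λ) has no rational roots and hence (being an irreducible cubic) no repeated roots.
Discriminant of the cubic: Δ = -4428
Δ < 0 ⇒ one real eigenvalue and a complex-conjugate pair: λ ≈ -2.609 + 1.328i, -2.609 - 1.328i, 2.217
Has complex eigenvalues (not diagonalizable over ℝ).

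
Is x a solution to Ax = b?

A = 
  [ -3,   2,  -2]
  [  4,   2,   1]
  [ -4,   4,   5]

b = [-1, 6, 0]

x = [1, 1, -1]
No

Ax = [1, 5, -5] ≠ b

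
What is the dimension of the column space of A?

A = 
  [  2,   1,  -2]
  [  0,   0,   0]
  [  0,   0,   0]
Row reduce:
(no row operations needed)
REF = 
  [  2,   1,  -2]
  [  0,   0,   0]
  [  0,   0,   0]
Pivot columns: 1 → 1 pivot.
dim(Col(A)) = number of pivot columns = 1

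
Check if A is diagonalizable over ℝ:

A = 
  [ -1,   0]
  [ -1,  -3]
Yes

tr(A) = -4, det(A) = 3
Characteristic polynomial: λ² - tr(A)λ + det(A) = λ² + 4λ + 3
λ² + 4λ + 3 = (λ + 3)(λ + 1)
Eigenvalues: -1, -3
λ=-3: alg. mult. = 1, geom. mult. = 2 - rank(A - (-3)I) = 2 - 1 = 1
λ=-1: alg. mult. = 1, geom. mult. = 2 - rank(A - (-1)I) = 2 - 1 = 1
Sum of geometric multiplicities equals n, so A has n independent eigenvectors.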